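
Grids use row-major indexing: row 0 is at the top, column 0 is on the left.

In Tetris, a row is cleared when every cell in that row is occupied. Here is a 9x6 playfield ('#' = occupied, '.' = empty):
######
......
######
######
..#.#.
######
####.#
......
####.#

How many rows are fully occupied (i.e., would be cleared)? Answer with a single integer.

Check each row:
  row 0: 0 empty cells -> FULL (clear)
  row 1: 6 empty cells -> not full
  row 2: 0 empty cells -> FULL (clear)
  row 3: 0 empty cells -> FULL (clear)
  row 4: 4 empty cells -> not full
  row 5: 0 empty cells -> FULL (clear)
  row 6: 1 empty cell -> not full
  row 7: 6 empty cells -> not full
  row 8: 1 empty cell -> not full
Total rows cleared: 4

Answer: 4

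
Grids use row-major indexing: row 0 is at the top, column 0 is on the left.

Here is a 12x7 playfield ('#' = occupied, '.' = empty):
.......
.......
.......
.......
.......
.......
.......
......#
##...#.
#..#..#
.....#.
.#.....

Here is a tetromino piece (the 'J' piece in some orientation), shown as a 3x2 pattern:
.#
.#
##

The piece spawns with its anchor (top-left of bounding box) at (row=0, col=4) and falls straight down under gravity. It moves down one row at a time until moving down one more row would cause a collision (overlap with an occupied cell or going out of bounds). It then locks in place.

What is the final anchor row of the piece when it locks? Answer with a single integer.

Answer: 5

Derivation:
Spawn at (row=0, col=4). Try each row:
  row 0: fits
  row 1: fits
  row 2: fits
  row 3: fits
  row 4: fits
  row 5: fits
  row 6: blocked -> lock at row 5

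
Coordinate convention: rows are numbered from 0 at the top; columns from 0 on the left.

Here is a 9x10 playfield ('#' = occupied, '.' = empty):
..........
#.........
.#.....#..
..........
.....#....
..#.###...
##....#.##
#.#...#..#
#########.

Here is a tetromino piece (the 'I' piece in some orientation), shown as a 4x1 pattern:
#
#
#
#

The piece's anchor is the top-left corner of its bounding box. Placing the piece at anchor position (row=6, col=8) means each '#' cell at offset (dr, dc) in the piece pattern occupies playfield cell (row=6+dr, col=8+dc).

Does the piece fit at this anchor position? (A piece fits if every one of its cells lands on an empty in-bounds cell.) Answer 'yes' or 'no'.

Check each piece cell at anchor (6, 8):
  offset (0,0) -> (6,8): occupied ('#') -> FAIL
  offset (1,0) -> (7,8): empty -> OK
  offset (2,0) -> (8,8): occupied ('#') -> FAIL
  offset (3,0) -> (9,8): out of bounds -> FAIL
All cells valid: no

Answer: no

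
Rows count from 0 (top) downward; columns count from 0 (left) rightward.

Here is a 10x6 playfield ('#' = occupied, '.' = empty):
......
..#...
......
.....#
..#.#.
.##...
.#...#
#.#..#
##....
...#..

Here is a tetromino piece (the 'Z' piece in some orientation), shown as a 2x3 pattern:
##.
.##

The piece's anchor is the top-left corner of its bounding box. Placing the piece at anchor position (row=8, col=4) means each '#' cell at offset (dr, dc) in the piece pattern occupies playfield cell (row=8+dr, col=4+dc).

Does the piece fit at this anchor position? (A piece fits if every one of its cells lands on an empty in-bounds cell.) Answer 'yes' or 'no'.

Answer: no

Derivation:
Check each piece cell at anchor (8, 4):
  offset (0,0) -> (8,4): empty -> OK
  offset (0,1) -> (8,5): empty -> OK
  offset (1,1) -> (9,5): empty -> OK
  offset (1,2) -> (9,6): out of bounds -> FAIL
All cells valid: no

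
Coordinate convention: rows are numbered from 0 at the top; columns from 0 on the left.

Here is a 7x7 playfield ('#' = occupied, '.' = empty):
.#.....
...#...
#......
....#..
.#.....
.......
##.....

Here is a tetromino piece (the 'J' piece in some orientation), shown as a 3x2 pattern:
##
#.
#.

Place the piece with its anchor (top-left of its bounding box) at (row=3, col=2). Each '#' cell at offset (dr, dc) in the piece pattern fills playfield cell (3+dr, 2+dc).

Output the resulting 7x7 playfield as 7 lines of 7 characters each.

Answer: .#.....
...#...
#......
..###..
.##....
..#....
##.....

Derivation:
Fill (3+0,2+0) = (3,2)
Fill (3+0,2+1) = (3,3)
Fill (3+1,2+0) = (4,2)
Fill (3+2,2+0) = (5,2)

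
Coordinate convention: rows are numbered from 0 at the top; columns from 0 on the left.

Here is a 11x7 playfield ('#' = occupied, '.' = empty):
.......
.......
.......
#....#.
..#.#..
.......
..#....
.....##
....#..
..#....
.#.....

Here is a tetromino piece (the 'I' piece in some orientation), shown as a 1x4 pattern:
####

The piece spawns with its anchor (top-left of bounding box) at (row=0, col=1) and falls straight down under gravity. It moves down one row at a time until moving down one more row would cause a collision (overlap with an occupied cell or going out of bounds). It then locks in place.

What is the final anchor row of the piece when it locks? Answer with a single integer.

Spawn at (row=0, col=1). Try each row:
  row 0: fits
  row 1: fits
  row 2: fits
  row 3: fits
  row 4: blocked -> lock at row 3

Answer: 3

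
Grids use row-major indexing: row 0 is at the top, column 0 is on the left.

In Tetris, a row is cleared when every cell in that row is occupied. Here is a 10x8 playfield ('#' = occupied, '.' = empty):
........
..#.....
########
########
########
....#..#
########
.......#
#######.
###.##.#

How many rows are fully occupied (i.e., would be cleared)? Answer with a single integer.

Answer: 4

Derivation:
Check each row:
  row 0: 8 empty cells -> not full
  row 1: 7 empty cells -> not full
  row 2: 0 empty cells -> FULL (clear)
  row 3: 0 empty cells -> FULL (clear)
  row 4: 0 empty cells -> FULL (clear)
  row 5: 6 empty cells -> not full
  row 6: 0 empty cells -> FULL (clear)
  row 7: 7 empty cells -> not full
  row 8: 1 empty cell -> not full
  row 9: 2 empty cells -> not full
Total rows cleared: 4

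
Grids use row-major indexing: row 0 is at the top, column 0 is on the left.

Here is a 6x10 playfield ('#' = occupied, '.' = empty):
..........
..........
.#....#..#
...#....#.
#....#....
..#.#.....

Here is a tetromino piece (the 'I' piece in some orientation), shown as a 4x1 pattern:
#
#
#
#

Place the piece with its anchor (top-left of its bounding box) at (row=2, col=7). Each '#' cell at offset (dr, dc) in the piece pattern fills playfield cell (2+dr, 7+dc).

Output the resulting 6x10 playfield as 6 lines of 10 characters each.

Fill (2+0,7+0) = (2,7)
Fill (2+1,7+0) = (3,7)
Fill (2+2,7+0) = (4,7)
Fill (2+3,7+0) = (5,7)

Answer: ..........
..........
.#....##.#
...#...##.
#....#.#..
..#.#..#..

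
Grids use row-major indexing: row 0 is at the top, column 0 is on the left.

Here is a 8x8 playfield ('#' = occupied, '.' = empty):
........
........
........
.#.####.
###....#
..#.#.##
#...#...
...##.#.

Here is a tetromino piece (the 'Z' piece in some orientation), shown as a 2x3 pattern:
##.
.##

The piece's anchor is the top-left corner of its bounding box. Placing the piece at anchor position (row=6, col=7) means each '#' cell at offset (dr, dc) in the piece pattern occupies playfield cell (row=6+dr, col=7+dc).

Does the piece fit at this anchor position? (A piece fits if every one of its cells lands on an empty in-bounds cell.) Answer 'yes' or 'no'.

Answer: no

Derivation:
Check each piece cell at anchor (6, 7):
  offset (0,0) -> (6,7): empty -> OK
  offset (0,1) -> (6,8): out of bounds -> FAIL
  offset (1,1) -> (7,8): out of bounds -> FAIL
  offset (1,2) -> (7,9): out of bounds -> FAIL
All cells valid: no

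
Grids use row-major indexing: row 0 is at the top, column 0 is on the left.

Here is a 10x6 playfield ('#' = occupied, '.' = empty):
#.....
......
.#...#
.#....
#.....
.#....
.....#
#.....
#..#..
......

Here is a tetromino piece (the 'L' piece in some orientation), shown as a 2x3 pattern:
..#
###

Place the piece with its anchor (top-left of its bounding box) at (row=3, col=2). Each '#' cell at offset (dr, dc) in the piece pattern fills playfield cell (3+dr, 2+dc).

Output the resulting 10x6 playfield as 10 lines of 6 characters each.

Answer: #.....
......
.#...#
.#..#.
#.###.
.#....
.....#
#.....
#..#..
......

Derivation:
Fill (3+0,2+2) = (3,4)
Fill (3+1,2+0) = (4,2)
Fill (3+1,2+1) = (4,3)
Fill (3+1,2+2) = (4,4)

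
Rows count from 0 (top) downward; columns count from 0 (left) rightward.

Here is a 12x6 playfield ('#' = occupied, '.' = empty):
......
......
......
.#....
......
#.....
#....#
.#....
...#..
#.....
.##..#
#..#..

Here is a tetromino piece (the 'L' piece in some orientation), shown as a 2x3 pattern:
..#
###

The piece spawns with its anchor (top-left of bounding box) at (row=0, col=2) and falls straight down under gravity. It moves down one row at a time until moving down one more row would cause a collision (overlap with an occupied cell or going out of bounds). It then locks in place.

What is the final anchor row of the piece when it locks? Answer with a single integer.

Answer: 6

Derivation:
Spawn at (row=0, col=2). Try each row:
  row 0: fits
  row 1: fits
  row 2: fits
  row 3: fits
  row 4: fits
  row 5: fits
  row 6: fits
  row 7: blocked -> lock at row 6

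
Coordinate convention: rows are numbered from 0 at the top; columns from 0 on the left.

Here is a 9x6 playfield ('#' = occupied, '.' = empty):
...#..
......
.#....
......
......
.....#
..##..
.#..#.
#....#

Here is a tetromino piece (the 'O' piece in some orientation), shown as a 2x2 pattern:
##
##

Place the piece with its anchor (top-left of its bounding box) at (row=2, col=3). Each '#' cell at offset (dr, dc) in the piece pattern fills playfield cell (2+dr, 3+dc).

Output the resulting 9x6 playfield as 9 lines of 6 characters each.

Answer: ...#..
......
.#.##.
...##.
......
.....#
..##..
.#..#.
#....#

Derivation:
Fill (2+0,3+0) = (2,3)
Fill (2+0,3+1) = (2,4)
Fill (2+1,3+0) = (3,3)
Fill (2+1,3+1) = (3,4)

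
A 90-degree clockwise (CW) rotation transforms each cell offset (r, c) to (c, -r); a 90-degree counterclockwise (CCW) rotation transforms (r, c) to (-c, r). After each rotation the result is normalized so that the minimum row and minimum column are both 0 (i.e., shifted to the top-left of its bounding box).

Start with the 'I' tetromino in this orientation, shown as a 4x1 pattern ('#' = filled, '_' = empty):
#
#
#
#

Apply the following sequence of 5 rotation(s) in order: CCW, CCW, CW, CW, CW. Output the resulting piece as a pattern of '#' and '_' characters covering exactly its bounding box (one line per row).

Start:
#
#
#
#
After rotation 1 (CCW):
####
After rotation 2 (CCW):
#
#
#
#
After rotation 3 (CW):
####
After rotation 4 (CW):
#
#
#
#
After rotation 5 (CW):
####

Answer: ####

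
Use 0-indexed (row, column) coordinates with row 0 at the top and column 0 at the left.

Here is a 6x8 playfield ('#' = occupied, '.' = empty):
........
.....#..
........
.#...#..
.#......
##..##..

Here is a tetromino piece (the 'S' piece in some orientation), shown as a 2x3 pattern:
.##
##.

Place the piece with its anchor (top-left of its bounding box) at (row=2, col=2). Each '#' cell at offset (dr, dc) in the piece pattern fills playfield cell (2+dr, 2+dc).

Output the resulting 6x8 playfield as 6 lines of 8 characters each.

Fill (2+0,2+1) = (2,3)
Fill (2+0,2+2) = (2,4)
Fill (2+1,2+0) = (3,2)
Fill (2+1,2+1) = (3,3)

Answer: ........
.....#..
...##...
.###.#..
.#......
##..##..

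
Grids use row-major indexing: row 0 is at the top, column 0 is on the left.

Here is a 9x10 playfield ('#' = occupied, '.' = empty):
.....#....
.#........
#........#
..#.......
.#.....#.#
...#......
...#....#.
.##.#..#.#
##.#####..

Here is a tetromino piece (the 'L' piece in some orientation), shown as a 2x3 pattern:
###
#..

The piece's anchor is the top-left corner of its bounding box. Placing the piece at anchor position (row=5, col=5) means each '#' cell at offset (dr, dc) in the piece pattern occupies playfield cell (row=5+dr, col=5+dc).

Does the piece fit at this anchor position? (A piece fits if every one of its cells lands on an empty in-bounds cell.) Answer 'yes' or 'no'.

Check each piece cell at anchor (5, 5):
  offset (0,0) -> (5,5): empty -> OK
  offset (0,1) -> (5,6): empty -> OK
  offset (0,2) -> (5,7): empty -> OK
  offset (1,0) -> (6,5): empty -> OK
All cells valid: yes

Answer: yes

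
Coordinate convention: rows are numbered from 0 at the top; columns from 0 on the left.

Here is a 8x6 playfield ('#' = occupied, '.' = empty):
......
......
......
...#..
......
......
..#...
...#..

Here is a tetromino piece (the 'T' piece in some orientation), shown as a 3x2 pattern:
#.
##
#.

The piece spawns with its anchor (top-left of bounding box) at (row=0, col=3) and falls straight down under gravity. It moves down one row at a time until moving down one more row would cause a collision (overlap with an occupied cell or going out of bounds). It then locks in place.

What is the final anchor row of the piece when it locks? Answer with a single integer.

Answer: 0

Derivation:
Spawn at (row=0, col=3). Try each row:
  row 0: fits
  row 1: blocked -> lock at row 0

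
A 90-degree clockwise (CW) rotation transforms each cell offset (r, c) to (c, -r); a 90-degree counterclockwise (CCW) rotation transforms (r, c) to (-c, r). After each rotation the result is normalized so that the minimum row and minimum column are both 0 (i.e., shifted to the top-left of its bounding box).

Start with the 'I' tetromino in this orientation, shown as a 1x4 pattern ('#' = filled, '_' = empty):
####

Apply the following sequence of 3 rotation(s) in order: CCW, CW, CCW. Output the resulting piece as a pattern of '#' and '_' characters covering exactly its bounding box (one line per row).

Answer: #
#
#
#

Derivation:
Start:
####
After rotation 1 (CCW):
#
#
#
#
After rotation 2 (CW):
####
After rotation 3 (CCW):
#
#
#
#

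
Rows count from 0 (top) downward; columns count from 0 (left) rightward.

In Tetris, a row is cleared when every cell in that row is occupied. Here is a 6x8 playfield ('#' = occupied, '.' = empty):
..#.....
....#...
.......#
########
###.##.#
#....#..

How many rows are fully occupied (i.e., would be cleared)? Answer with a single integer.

Answer: 1

Derivation:
Check each row:
  row 0: 7 empty cells -> not full
  row 1: 7 empty cells -> not full
  row 2: 7 empty cells -> not full
  row 3: 0 empty cells -> FULL (clear)
  row 4: 2 empty cells -> not full
  row 5: 6 empty cells -> not full
Total rows cleared: 1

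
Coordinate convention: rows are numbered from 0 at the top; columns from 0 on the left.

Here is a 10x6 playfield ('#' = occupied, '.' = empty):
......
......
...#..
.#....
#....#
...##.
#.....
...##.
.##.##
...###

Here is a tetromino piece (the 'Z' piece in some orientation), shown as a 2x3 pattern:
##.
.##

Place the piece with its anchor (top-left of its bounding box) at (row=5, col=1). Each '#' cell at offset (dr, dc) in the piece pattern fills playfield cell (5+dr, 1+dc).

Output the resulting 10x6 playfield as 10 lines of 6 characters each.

Answer: ......
......
...#..
.#....
#....#
.####.
#.##..
...##.
.##.##
...###

Derivation:
Fill (5+0,1+0) = (5,1)
Fill (5+0,1+1) = (5,2)
Fill (5+1,1+1) = (6,2)
Fill (5+1,1+2) = (6,3)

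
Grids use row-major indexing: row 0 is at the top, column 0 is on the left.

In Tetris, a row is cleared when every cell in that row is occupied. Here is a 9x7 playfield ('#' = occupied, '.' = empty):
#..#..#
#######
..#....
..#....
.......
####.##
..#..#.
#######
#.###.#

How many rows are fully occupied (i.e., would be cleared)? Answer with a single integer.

Check each row:
  row 0: 4 empty cells -> not full
  row 1: 0 empty cells -> FULL (clear)
  row 2: 6 empty cells -> not full
  row 3: 6 empty cells -> not full
  row 4: 7 empty cells -> not full
  row 5: 1 empty cell -> not full
  row 6: 5 empty cells -> not full
  row 7: 0 empty cells -> FULL (clear)
  row 8: 2 empty cells -> not full
Total rows cleared: 2

Answer: 2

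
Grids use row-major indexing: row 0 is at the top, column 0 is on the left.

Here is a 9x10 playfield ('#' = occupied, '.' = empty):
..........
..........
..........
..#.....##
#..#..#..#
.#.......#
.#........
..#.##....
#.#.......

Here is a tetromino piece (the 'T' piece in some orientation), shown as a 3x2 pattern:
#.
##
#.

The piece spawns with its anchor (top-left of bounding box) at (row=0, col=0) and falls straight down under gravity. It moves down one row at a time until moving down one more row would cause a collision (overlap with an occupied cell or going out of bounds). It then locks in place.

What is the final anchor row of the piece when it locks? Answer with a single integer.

Answer: 1

Derivation:
Spawn at (row=0, col=0). Try each row:
  row 0: fits
  row 1: fits
  row 2: blocked -> lock at row 1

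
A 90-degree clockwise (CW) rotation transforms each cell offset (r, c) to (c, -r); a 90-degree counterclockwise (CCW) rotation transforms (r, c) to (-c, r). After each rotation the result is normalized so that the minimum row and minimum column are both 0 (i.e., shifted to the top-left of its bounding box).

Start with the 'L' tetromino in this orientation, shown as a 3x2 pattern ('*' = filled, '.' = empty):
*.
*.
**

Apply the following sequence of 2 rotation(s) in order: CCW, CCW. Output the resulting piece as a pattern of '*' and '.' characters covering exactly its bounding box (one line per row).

Start:
*.
*.
**
After rotation 1 (CCW):
..*
***
After rotation 2 (CCW):
**
.*
.*

Answer: **
.*
.*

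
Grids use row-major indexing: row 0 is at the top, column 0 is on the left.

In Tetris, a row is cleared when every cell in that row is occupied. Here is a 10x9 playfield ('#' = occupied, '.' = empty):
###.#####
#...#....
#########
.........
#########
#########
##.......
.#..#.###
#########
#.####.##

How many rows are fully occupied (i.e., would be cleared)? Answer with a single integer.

Check each row:
  row 0: 1 empty cell -> not full
  row 1: 7 empty cells -> not full
  row 2: 0 empty cells -> FULL (clear)
  row 3: 9 empty cells -> not full
  row 4: 0 empty cells -> FULL (clear)
  row 5: 0 empty cells -> FULL (clear)
  row 6: 7 empty cells -> not full
  row 7: 4 empty cells -> not full
  row 8: 0 empty cells -> FULL (clear)
  row 9: 2 empty cells -> not full
Total rows cleared: 4

Answer: 4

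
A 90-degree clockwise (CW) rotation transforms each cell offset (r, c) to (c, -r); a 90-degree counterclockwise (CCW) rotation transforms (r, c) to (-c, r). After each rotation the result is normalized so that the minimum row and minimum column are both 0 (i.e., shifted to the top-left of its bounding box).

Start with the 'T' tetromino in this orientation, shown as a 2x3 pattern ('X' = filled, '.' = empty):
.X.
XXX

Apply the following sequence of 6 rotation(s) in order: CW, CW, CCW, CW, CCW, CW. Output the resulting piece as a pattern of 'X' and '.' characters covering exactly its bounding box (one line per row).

Answer: XXX
.X.

Derivation:
Start:
.X.
XXX
After rotation 1 (CW):
X.
XX
X.
After rotation 2 (CW):
XXX
.X.
After rotation 3 (CCW):
X.
XX
X.
After rotation 4 (CW):
XXX
.X.
After rotation 5 (CCW):
X.
XX
X.
After rotation 6 (CW):
XXX
.X.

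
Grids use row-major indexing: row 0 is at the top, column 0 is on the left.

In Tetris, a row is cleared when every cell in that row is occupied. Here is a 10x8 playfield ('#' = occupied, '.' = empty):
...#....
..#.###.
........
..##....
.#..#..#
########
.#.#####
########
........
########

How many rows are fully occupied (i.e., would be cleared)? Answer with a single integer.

Answer: 3

Derivation:
Check each row:
  row 0: 7 empty cells -> not full
  row 1: 4 empty cells -> not full
  row 2: 8 empty cells -> not full
  row 3: 6 empty cells -> not full
  row 4: 5 empty cells -> not full
  row 5: 0 empty cells -> FULL (clear)
  row 6: 2 empty cells -> not full
  row 7: 0 empty cells -> FULL (clear)
  row 8: 8 empty cells -> not full
  row 9: 0 empty cells -> FULL (clear)
Total rows cleared: 3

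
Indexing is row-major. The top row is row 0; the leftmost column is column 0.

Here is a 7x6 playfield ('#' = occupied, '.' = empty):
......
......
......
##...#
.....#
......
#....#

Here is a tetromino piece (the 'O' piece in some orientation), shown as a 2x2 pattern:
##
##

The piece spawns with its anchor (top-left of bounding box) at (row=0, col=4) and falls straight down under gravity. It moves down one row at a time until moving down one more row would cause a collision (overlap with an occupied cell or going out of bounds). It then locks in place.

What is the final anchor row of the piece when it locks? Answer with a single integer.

Spawn at (row=0, col=4). Try each row:
  row 0: fits
  row 1: fits
  row 2: blocked -> lock at row 1

Answer: 1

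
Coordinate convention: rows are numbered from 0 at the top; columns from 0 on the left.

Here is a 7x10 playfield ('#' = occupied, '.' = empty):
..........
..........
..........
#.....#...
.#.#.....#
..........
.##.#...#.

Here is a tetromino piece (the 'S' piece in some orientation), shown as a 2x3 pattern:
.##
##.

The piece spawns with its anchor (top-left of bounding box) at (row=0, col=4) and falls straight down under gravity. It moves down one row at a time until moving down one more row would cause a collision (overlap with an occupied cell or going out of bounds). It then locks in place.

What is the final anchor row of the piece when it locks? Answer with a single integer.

Answer: 2

Derivation:
Spawn at (row=0, col=4). Try each row:
  row 0: fits
  row 1: fits
  row 2: fits
  row 3: blocked -> lock at row 2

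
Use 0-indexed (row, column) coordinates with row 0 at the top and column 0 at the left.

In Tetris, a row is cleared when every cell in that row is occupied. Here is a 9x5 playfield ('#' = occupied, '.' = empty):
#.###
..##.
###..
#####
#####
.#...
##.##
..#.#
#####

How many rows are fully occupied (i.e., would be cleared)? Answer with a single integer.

Answer: 3

Derivation:
Check each row:
  row 0: 1 empty cell -> not full
  row 1: 3 empty cells -> not full
  row 2: 2 empty cells -> not full
  row 3: 0 empty cells -> FULL (clear)
  row 4: 0 empty cells -> FULL (clear)
  row 5: 4 empty cells -> not full
  row 6: 1 empty cell -> not full
  row 7: 3 empty cells -> not full
  row 8: 0 empty cells -> FULL (clear)
Total rows cleared: 3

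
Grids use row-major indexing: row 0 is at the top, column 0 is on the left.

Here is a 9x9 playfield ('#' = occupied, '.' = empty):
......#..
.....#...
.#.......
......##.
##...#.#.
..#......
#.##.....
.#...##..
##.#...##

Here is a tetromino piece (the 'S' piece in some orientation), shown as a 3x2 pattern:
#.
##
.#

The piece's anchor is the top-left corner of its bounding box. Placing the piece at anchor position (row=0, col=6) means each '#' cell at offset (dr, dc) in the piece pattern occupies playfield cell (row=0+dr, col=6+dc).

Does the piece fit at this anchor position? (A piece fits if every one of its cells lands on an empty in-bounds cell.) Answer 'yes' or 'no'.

Answer: no

Derivation:
Check each piece cell at anchor (0, 6):
  offset (0,0) -> (0,6): occupied ('#') -> FAIL
  offset (1,0) -> (1,6): empty -> OK
  offset (1,1) -> (1,7): empty -> OK
  offset (2,1) -> (2,7): empty -> OK
All cells valid: no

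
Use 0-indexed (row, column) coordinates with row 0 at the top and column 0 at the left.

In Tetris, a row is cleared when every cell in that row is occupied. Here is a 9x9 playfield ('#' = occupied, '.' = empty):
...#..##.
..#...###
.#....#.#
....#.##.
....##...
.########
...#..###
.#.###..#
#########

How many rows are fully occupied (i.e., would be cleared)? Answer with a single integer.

Check each row:
  row 0: 6 empty cells -> not full
  row 1: 5 empty cells -> not full
  row 2: 6 empty cells -> not full
  row 3: 6 empty cells -> not full
  row 4: 7 empty cells -> not full
  row 5: 1 empty cell -> not full
  row 6: 5 empty cells -> not full
  row 7: 4 empty cells -> not full
  row 8: 0 empty cells -> FULL (clear)
Total rows cleared: 1

Answer: 1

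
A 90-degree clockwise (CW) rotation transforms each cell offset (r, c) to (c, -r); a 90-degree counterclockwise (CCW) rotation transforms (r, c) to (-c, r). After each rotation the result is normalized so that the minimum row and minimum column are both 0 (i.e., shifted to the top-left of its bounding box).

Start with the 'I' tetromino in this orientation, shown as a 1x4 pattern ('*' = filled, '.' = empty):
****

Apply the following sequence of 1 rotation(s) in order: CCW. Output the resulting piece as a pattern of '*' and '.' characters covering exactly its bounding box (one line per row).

Answer: *
*
*
*

Derivation:
Start:
****
After rotation 1 (CCW):
*
*
*
*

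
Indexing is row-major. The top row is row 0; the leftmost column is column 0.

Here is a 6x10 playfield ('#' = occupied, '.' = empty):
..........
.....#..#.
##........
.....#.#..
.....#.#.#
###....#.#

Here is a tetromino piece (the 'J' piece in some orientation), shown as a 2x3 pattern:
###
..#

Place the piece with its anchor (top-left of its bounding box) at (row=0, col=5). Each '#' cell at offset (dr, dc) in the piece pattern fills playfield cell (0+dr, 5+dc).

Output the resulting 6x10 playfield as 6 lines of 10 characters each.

Fill (0+0,5+0) = (0,5)
Fill (0+0,5+1) = (0,6)
Fill (0+0,5+2) = (0,7)
Fill (0+1,5+2) = (1,7)

Answer: .....###..
.....#.##.
##........
.....#.#..
.....#.#.#
###....#.#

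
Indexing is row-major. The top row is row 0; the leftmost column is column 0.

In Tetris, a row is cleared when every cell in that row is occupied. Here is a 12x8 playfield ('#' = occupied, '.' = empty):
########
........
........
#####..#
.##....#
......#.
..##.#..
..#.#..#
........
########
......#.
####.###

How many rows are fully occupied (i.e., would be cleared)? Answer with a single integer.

Answer: 2

Derivation:
Check each row:
  row 0: 0 empty cells -> FULL (clear)
  row 1: 8 empty cells -> not full
  row 2: 8 empty cells -> not full
  row 3: 2 empty cells -> not full
  row 4: 5 empty cells -> not full
  row 5: 7 empty cells -> not full
  row 6: 5 empty cells -> not full
  row 7: 5 empty cells -> not full
  row 8: 8 empty cells -> not full
  row 9: 0 empty cells -> FULL (clear)
  row 10: 7 empty cells -> not full
  row 11: 1 empty cell -> not full
Total rows cleared: 2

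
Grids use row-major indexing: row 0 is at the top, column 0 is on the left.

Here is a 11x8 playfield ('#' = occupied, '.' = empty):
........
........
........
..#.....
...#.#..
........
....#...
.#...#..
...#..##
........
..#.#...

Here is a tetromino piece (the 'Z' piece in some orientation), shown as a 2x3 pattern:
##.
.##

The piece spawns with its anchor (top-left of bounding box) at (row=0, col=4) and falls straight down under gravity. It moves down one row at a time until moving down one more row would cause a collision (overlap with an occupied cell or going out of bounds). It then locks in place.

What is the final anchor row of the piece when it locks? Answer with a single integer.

Spawn at (row=0, col=4). Try each row:
  row 0: fits
  row 1: fits
  row 2: fits
  row 3: blocked -> lock at row 2

Answer: 2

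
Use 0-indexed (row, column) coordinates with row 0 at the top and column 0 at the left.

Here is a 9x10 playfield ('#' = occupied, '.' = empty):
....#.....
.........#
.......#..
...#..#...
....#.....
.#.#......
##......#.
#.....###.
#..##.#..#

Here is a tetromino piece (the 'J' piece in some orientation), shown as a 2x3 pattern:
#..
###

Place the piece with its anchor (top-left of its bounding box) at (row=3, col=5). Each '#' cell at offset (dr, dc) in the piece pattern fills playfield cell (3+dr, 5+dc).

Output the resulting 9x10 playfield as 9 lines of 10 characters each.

Fill (3+0,5+0) = (3,5)
Fill (3+1,5+0) = (4,5)
Fill (3+1,5+1) = (4,6)
Fill (3+1,5+2) = (4,7)

Answer: ....#.....
.........#
.......#..
...#.##...
....####..
.#.#......
##......#.
#.....###.
#..##.#..#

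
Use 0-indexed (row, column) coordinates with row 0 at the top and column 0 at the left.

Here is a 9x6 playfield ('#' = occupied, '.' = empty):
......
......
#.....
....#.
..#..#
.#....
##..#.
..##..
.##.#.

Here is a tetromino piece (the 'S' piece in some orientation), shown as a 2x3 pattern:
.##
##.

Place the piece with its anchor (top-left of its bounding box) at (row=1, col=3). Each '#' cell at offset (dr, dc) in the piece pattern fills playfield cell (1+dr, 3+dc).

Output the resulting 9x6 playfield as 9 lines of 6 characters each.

Fill (1+0,3+1) = (1,4)
Fill (1+0,3+2) = (1,5)
Fill (1+1,3+0) = (2,3)
Fill (1+1,3+1) = (2,4)

Answer: ......
....##
#..##.
....#.
..#..#
.#....
##..#.
..##..
.##.#.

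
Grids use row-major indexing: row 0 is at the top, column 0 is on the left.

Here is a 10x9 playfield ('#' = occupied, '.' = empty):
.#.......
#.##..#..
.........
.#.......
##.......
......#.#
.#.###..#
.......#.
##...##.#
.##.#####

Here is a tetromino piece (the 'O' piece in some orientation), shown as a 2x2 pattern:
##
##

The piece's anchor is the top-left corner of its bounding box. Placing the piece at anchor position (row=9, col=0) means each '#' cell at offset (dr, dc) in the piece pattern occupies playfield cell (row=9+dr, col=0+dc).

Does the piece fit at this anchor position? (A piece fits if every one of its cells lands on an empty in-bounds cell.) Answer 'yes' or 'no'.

Check each piece cell at anchor (9, 0):
  offset (0,0) -> (9,0): empty -> OK
  offset (0,1) -> (9,1): occupied ('#') -> FAIL
  offset (1,0) -> (10,0): out of bounds -> FAIL
  offset (1,1) -> (10,1): out of bounds -> FAIL
All cells valid: no

Answer: no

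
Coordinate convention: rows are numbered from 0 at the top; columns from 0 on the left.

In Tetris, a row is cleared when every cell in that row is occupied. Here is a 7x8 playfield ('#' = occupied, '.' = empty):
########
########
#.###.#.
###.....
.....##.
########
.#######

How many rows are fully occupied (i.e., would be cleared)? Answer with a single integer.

Check each row:
  row 0: 0 empty cells -> FULL (clear)
  row 1: 0 empty cells -> FULL (clear)
  row 2: 3 empty cells -> not full
  row 3: 5 empty cells -> not full
  row 4: 6 empty cells -> not full
  row 5: 0 empty cells -> FULL (clear)
  row 6: 1 empty cell -> not full
Total rows cleared: 3

Answer: 3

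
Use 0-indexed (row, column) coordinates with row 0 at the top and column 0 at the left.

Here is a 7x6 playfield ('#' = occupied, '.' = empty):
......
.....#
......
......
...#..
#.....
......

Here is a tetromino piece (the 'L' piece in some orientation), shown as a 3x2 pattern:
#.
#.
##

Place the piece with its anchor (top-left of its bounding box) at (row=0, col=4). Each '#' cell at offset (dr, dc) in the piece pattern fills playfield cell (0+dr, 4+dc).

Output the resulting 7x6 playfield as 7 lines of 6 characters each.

Answer: ....#.
....##
....##
......
...#..
#.....
......

Derivation:
Fill (0+0,4+0) = (0,4)
Fill (0+1,4+0) = (1,4)
Fill (0+2,4+0) = (2,4)
Fill (0+2,4+1) = (2,5)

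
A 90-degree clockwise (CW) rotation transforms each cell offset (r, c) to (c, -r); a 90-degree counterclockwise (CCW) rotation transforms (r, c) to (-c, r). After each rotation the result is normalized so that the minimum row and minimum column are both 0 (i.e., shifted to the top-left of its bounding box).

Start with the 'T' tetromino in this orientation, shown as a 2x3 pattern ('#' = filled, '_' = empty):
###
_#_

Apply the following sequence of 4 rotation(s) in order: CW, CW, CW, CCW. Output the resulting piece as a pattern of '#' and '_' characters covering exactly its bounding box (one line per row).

Answer: _#_
###

Derivation:
Start:
###
_#_
After rotation 1 (CW):
_#
##
_#
After rotation 2 (CW):
_#_
###
After rotation 3 (CW):
#_
##
#_
After rotation 4 (CCW):
_#_
###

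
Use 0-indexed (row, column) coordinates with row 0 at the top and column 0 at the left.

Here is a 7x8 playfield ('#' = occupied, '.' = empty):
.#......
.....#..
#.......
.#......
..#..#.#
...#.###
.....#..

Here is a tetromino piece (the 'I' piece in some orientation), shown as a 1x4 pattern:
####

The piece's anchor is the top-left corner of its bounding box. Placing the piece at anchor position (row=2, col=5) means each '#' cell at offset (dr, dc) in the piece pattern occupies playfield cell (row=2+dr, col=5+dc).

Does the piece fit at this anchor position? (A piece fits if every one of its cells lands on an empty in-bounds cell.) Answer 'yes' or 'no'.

Check each piece cell at anchor (2, 5):
  offset (0,0) -> (2,5): empty -> OK
  offset (0,1) -> (2,6): empty -> OK
  offset (0,2) -> (2,7): empty -> OK
  offset (0,3) -> (2,8): out of bounds -> FAIL
All cells valid: no

Answer: no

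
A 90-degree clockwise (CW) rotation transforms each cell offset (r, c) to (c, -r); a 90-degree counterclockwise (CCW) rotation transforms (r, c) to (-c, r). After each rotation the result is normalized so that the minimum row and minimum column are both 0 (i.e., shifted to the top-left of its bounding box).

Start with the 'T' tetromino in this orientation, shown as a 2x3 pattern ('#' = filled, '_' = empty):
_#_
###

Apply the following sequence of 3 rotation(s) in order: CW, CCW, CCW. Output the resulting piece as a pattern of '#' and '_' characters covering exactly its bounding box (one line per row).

Start:
_#_
###
After rotation 1 (CW):
#_
##
#_
After rotation 2 (CCW):
_#_
###
After rotation 3 (CCW):
_#
##
_#

Answer: _#
##
_#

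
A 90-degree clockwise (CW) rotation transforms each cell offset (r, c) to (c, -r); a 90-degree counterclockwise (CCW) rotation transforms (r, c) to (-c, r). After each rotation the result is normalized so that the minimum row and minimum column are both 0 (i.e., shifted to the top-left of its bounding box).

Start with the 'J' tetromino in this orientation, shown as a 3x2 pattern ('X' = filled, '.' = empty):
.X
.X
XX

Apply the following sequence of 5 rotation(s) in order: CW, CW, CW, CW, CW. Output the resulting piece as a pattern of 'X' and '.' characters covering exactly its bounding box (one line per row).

Answer: X..
XXX

Derivation:
Start:
.X
.X
XX
After rotation 1 (CW):
X..
XXX
After rotation 2 (CW):
XX
X.
X.
After rotation 3 (CW):
XXX
..X
After rotation 4 (CW):
.X
.X
XX
After rotation 5 (CW):
X..
XXX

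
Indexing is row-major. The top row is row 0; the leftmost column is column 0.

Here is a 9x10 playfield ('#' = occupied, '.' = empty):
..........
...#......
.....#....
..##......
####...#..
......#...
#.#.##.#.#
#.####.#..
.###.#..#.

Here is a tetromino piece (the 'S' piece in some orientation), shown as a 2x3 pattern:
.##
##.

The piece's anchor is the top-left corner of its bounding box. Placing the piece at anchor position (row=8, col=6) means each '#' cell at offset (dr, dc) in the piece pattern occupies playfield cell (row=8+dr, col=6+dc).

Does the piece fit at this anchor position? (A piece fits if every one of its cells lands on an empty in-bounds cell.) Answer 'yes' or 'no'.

Answer: no

Derivation:
Check each piece cell at anchor (8, 6):
  offset (0,1) -> (8,7): empty -> OK
  offset (0,2) -> (8,8): occupied ('#') -> FAIL
  offset (1,0) -> (9,6): out of bounds -> FAIL
  offset (1,1) -> (9,7): out of bounds -> FAIL
All cells valid: no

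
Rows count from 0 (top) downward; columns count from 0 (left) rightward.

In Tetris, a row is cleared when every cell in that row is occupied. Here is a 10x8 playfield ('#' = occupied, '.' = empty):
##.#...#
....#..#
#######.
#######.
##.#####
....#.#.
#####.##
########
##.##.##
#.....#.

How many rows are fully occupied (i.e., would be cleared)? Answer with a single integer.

Answer: 1

Derivation:
Check each row:
  row 0: 4 empty cells -> not full
  row 1: 6 empty cells -> not full
  row 2: 1 empty cell -> not full
  row 3: 1 empty cell -> not full
  row 4: 1 empty cell -> not full
  row 5: 6 empty cells -> not full
  row 6: 1 empty cell -> not full
  row 7: 0 empty cells -> FULL (clear)
  row 8: 2 empty cells -> not full
  row 9: 6 empty cells -> not full
Total rows cleared: 1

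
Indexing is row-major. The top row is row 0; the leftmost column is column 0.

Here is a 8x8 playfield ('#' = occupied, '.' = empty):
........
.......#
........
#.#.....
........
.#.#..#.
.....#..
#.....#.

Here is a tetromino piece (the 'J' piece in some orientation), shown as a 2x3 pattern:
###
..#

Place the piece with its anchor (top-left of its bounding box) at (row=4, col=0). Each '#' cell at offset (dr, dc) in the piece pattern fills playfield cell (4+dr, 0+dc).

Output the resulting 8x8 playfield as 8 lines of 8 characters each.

Answer: ........
.......#
........
#.#.....
###.....
.###..#.
.....#..
#.....#.

Derivation:
Fill (4+0,0+0) = (4,0)
Fill (4+0,0+1) = (4,1)
Fill (4+0,0+2) = (4,2)
Fill (4+1,0+2) = (5,2)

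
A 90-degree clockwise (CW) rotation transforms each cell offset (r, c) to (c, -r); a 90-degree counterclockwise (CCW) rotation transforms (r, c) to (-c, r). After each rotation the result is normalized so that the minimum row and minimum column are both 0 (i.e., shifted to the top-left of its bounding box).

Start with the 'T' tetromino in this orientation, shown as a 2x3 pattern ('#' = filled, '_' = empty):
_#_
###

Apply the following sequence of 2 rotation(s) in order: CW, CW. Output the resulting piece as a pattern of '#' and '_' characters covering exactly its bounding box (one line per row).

Start:
_#_
###
After rotation 1 (CW):
#_
##
#_
After rotation 2 (CW):
###
_#_

Answer: ###
_#_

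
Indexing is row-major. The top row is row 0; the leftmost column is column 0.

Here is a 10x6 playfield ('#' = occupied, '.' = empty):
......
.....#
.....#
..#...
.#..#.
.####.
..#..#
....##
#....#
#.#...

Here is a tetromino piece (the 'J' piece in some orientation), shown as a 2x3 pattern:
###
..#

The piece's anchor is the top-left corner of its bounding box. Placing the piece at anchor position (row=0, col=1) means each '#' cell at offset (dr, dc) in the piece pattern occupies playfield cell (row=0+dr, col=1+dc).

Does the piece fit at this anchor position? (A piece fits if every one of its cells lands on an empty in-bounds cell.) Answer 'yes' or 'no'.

Check each piece cell at anchor (0, 1):
  offset (0,0) -> (0,1): empty -> OK
  offset (0,1) -> (0,2): empty -> OK
  offset (0,2) -> (0,3): empty -> OK
  offset (1,2) -> (1,3): empty -> OK
All cells valid: yes

Answer: yes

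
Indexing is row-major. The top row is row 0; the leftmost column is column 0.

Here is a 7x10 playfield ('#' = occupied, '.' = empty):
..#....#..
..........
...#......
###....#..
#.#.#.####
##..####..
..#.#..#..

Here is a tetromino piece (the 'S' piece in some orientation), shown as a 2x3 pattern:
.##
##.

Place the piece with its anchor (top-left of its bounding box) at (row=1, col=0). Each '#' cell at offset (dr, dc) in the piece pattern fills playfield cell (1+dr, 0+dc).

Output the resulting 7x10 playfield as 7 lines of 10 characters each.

Answer: ..#....#..
.##.......
##.#......
###....#..
#.#.#.####
##..####..
..#.#..#..

Derivation:
Fill (1+0,0+1) = (1,1)
Fill (1+0,0+2) = (1,2)
Fill (1+1,0+0) = (2,0)
Fill (1+1,0+1) = (2,1)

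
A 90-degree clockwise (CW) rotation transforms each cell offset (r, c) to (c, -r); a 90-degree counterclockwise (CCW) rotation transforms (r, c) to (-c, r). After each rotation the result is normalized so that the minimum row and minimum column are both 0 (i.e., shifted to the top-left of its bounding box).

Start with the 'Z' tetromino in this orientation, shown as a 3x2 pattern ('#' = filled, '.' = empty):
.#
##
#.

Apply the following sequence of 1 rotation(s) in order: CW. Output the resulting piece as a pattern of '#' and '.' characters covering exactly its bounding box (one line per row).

Start:
.#
##
#.
After rotation 1 (CW):
##.
.##

Answer: ##.
.##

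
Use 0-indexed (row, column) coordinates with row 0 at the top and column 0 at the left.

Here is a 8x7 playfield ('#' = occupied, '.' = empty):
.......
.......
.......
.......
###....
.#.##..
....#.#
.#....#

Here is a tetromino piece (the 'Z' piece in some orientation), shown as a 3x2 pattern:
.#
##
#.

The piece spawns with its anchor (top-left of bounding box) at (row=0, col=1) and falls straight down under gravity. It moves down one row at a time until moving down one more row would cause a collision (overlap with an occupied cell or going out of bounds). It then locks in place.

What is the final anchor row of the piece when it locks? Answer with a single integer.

Answer: 1

Derivation:
Spawn at (row=0, col=1). Try each row:
  row 0: fits
  row 1: fits
  row 2: blocked -> lock at row 1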